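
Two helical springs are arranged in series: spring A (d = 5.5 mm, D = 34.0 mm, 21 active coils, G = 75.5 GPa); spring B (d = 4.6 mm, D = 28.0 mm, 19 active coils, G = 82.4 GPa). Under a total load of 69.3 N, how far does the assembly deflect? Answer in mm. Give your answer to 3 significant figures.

k_A = Gd⁴/(8D³N_a) = (75.5×10³)(5.5⁴)/(8·34.0³·21) = 10.463 N/mm
k_B = Gd⁴/(8D³N_a) = (82.4×10³)(4.6⁴)/(8·28.0³·19) = 11.057 N/mm
Series: 1/k_eq = 1/10.463 + 1/11.057 = 0.18602; k_eq = 5.3759 N/mm
δ = F/k_eq = 69.3/5.3759 = 12.891 mm

12.9 mm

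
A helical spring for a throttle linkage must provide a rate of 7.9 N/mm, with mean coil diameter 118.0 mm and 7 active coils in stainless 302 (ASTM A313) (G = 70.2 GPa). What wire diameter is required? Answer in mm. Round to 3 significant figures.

d = (8D³N_a·k / G)^(1/4) = (8·118.0³·7·7.9 / (70.2×10³))^0.25
  = (10354)^0.25 = 10.0874 mm

10.1 mm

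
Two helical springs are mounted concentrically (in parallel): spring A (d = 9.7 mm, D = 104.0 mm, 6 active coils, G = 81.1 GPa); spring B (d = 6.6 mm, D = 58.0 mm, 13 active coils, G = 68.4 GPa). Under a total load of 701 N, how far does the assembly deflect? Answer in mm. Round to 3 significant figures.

k_A = Gd⁴/(8D³N_a) = (81.1×10³)(9.7⁴)/(8·104.0³·6) = 13.297 N/mm
k_B = Gd⁴/(8D³N_a) = (68.4×10³)(6.6⁴)/(8·58.0³·13) = 6.3961 N/mm
Parallel: k_eq = 13.297 + 6.3961 = 19.693 N/mm
δ = F/k_eq = 701/19.693 = 35.596 mm

35.6 mm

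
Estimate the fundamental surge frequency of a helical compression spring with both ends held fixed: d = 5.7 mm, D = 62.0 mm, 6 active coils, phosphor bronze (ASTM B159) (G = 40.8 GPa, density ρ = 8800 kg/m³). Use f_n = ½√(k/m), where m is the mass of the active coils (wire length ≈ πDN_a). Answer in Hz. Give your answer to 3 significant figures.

k = Gd⁴/(8D³N_a) = (40.8×10³)(5.7⁴)/(8·62.0³·6) = 3.7648 N/mm = 3764.8 N/m
Wire length L = πDN_a = π·62.0·6 = 1168.7 mm
m = ρ·(πd²/4)·L = 8800 × 25.518×10⁻⁶ m² × 1.1687 m = 0.26243 kg
f_n = ½√(k/m) = 0.5·√(3764.8/0.26243) = 0.5·√(14346) = 59.887 Hz

59.9 Hz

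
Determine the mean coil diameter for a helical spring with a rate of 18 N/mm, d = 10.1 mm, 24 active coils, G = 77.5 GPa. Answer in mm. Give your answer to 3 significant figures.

61.6 mm

D = (Gd⁴/(8N_a·k))^(1/3) = (77.5×10³·10.1⁴/(8·24·18))^(1/3)
  = (233353)^(1/3) = 61.5656 mm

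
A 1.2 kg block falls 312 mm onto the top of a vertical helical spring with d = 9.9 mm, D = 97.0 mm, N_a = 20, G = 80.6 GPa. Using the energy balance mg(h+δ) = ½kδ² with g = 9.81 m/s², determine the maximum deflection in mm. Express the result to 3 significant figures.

39.5 mm

k = Gd⁴/(8D³N_a) = (80.6×10³)(9.9⁴)/(8·97.0³·20) = 5.302 N/mm
W = mg = 1.2 × 9.81 = 11.772 N
½kδ² − Wδ − Wh = 0 → δ = (W + √(W² + 2kWh))/k
δ = (11.772 + √(138.58 + 38947.1))/5.302 = (11.772 + 197.7)/5.302 = 39.508 mm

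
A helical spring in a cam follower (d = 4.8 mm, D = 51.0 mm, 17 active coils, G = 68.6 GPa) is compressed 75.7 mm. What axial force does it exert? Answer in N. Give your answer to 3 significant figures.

153 N

k = Gd⁴/(8D³N_a) = (68.6×10³)(4.8⁴)/(8·51.0³·17) = 2.0186 N/mm
F = k·δ = 2.0186 × 75.7 = 152.8 N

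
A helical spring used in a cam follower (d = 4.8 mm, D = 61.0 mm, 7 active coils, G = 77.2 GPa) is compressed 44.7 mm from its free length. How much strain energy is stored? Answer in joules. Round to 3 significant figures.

3.22 J

k = Gd⁴/(8D³N_a) = (77.2×10³)(4.8⁴)/(8·61.0³·7) = 3.2241 N/mm
U = ½kδ² = 0.5 × 3.2241 × 44.7² = 3221 N·mm = 3.221 J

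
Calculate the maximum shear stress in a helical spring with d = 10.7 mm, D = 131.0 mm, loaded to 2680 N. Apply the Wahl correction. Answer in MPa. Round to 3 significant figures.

Spring index C = D/d = 131.0/10.7 = 12.2430
K_W = (4C−1)/(4C−4) + 0.615/C = 47.972/44.972 + 0.0502 = 1.1169
τ₀ = 8FD/(πd³) = 8·2680·131.0/(π·10.7³) = 2.80864e+06/3848.6 = 729.78 MPa
τ_max = K·τ₀ = 1.1169 × 729.78 = 815.13 MPa

815 MPa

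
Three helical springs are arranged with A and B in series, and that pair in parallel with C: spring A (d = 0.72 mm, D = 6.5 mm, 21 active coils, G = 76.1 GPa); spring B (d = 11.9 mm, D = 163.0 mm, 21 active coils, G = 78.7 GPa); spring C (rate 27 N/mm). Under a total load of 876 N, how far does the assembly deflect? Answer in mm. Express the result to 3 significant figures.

32.0 mm

k_A = Gd⁴/(8D³N_a) = (76.1×10³)(0.72⁴)/(8·6.5³·21) = 0.44327 N/mm
k_B = Gd⁴/(8D³N_a) = (78.7×10³)(11.9⁴)/(8·163.0³·21) = 2.1692 N/mm
Springs A,B series: k_AB = 1/(1/0.44327+1/2.1692) = 0.36805 N/mm; parallel with C: k_eq = 0.36805+27 = 27.368 N/mm
δ = F/k_eq = 876/27.368 = 32.008 mm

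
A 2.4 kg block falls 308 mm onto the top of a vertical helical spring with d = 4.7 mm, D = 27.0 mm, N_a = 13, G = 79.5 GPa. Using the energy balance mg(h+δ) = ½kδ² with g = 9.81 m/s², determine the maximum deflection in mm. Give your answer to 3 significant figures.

k = Gd⁴/(8D³N_a) = (79.5×10³)(4.7⁴)/(8·27.0³·13) = 18.951 N/mm
W = mg = 2.4 × 9.81 = 23.544 N
½kδ² − Wδ − Wh = 0 → δ = (W + √(W² + 2kWh))/k
δ = (23.544 + √(554.32 + 274849))/18.951 = (23.544 + 524.79)/18.951 = 28.934 mm

28.9 mm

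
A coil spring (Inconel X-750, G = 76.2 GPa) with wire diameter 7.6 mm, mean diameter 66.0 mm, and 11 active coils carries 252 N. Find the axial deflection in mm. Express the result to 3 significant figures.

k = Gd⁴/(8D³N_a) = (76.2×10³)(7.6⁴)/(8·66.0³·11) = 10.048 N/mm
δ = F/k = 252 / 10.048 = 25.079 mm

25.1 mm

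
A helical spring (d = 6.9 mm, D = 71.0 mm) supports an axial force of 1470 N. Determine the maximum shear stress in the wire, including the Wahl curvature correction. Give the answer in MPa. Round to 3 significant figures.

Spring index C = D/d = 71.0/6.9 = 10.2899
K_W = (4C−1)/(4C−4) + 0.615/C = 40.159/37.159 + 0.0598 = 1.1405
τ₀ = 8FD/(πd³) = 8·1470·71.0/(π·6.9³) = 834960/1032 = 809.04 MPa
τ_max = K·τ₀ = 1.1405 × 809.04 = 922.71 MPa

923 MPa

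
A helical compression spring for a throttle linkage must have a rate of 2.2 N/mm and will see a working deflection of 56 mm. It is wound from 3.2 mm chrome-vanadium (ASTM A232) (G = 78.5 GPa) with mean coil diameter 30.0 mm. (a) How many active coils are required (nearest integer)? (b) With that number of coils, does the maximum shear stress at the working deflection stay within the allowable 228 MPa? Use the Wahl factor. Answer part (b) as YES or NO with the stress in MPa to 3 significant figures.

N_a = Gd⁴/(8D³k) = (78.5×10³)(3.2⁴)/(8·30.0³·2.2) = 17.32 → N_a = 17
Actual rate k = Gd⁴/(8D³·17) = 2.2416 N/mm
Working load F = kδ = 2.2416·56 = 125.53 N
C = 30.0/3.2 = 9.3750; K_W = (4C−1)/(4C−4)+0.615/C = 1.1552
τ_max = K_W·8FD/(πd³) = 1.1552·292.66 = 338.07 MPa
τ_max > 228 MPa → exceeds allowable

(a) 17 coils; (b) NO, τ_max = 338 MPa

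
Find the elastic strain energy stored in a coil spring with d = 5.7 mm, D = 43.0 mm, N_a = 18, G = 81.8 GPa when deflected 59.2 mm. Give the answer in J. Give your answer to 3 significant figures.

13.2 J

k = Gd⁴/(8D³N_a) = (81.8×10³)(5.7⁴)/(8·43.0³·18) = 7.542 N/mm
U = ½kδ² = 0.5 × 7.542 × 59.2² = 13216 N·mm = 13.216 J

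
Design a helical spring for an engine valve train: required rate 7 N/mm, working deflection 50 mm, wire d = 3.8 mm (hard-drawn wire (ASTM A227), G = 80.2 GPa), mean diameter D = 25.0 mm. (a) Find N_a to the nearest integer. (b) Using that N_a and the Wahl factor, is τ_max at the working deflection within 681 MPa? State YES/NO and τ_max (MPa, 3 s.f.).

N_a = Gd⁴/(8D³k) = (80.2×10³)(3.8⁴)/(8·25.0³·7) = 19.11 → N_a = 19
Actual rate k = Gd⁴/(8D³·19) = 7.0412 N/mm
Working load F = kδ = 7.0412·50 = 352.06 N
C = 25.0/3.8 = 6.5789; K_W = (4C−1)/(4C−4)+0.615/C = 1.2279
τ_max = K_W·8FD/(πd³) = 1.2279·408.46 = 501.55 MPa
τ_max ≤ 681 MPa → acceptable

(a) 19 coils; (b) YES, τ_max = 502 MPa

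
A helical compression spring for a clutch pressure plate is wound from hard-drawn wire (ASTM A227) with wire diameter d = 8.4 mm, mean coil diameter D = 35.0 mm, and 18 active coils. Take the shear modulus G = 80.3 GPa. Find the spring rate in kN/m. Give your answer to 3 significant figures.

k = Gd⁴/(8D³N_a) = (80.3×10³ × 8.4⁴) / (8 × 35.0³ × 18)
  = 3.99791e+08 / 6.174e+06 = 64.754 N/mm

64.8 kN/m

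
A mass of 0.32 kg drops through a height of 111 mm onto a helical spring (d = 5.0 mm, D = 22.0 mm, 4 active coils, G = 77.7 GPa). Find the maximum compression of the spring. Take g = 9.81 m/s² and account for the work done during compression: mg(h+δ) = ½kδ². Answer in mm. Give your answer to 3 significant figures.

2.23 mm

k = Gd⁴/(8D³N_a) = (77.7×10³)(5.0⁴)/(8·22.0³·4) = 142.52 N/mm
W = mg = 0.32 × 9.81 = 3.1392 N
½kδ² − Wδ − Wh = 0 → δ = (W + √(W² + 2kWh))/k
δ = (3.1392 + √(9.8546 + 99324.2))/142.52 = (3.1392 + 315.17)/142.52 = 2.2334 mm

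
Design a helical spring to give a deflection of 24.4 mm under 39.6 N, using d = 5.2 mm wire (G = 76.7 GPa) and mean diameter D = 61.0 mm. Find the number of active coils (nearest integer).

Required rate k = F/δ = 39.6/24.4 = 1.623 N/mm
N_a = Gd⁴/(8D³k) = (76.7×10³ × 5.2⁴)/(8 × 61.0³ × 1.623)
    = 5.60801e+07 / 2.94703e+06 = 19.03 → 19 coils

19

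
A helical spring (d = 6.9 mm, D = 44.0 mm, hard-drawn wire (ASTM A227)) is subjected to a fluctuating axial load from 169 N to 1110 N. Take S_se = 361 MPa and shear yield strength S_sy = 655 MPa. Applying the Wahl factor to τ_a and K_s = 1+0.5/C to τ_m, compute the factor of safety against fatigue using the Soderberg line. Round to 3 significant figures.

1.10

C = D/d = 44.0/6.9 = 6.3768; K_W = (4C−1)/(4C−4)+0.615/C = 1.2359; K_s = 1+0.5/C = 1.0784
F_a = (F_max−F_min)/2 = 470.5 N; F_m = (F_max+F_min)/2 = 639.5 N
τ_a = K_W·8F_aD/(πd³) = 1.2359 × 160.47 = 198.34 MPa
τ_m = K_s·8F_mD/(πd³) = 1.0784 × 218.12 = 235.22 MPa
Soderberg: 1/n_f = τ_a/S_se + τ_m/S_sy = 198.34/361 + 235.22/655 = 0.54940 + 0.35911 = 0.90852
n_f = 1/0.90852 = 1.101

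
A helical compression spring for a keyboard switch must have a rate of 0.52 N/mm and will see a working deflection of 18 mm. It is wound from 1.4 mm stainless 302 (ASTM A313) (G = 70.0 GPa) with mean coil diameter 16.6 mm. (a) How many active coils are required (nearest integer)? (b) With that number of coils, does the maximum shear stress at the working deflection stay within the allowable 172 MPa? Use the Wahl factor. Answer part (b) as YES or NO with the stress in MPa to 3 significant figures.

(a) 14 coils; (b) YES, τ_max = 163 MPa

N_a = Gd⁴/(8D³k) = (70.0×10³)(1.4⁴)/(8·16.6³·0.52) = 14.13 → N_a = 14
Actual rate k = Gd⁴/(8D³·14) = 0.52489 N/mm
Working load F = kδ = 0.52489·18 = 9.448 N
C = 16.6/1.4 = 11.8571; K_W = (4C−1)/(4C−4)+0.615/C = 1.1209
τ_max = K_W·8FD/(πd³) = 1.1209·145.55 = 163.15 MPa
τ_max ≤ 172 MPa → acceptable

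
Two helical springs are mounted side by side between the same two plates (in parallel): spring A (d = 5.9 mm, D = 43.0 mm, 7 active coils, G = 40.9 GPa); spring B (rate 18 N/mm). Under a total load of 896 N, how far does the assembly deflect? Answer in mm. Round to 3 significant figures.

k_A = Gd⁴/(8D³N_a) = (40.9×10³)(5.9⁴)/(8·43.0³·7) = 11.131 N/mm
Parallel: k_eq = 11.131 + 18 = 29.131 N/mm
δ = F/k_eq = 896/29.131 = 30.758 mm

30.8 mm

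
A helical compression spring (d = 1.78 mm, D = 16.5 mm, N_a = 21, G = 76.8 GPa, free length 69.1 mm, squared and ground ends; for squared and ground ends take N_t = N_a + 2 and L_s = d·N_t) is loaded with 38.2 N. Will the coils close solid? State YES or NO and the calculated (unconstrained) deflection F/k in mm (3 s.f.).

k = Gd⁴/(8D³N_a) = (76.8×10³)(1.78⁴)/(8·16.5³·21) = 1.0216 N/mm
N_t = 23; L_s = 1.78·23 = 40.94 mm; δ_solid = L₀ − L_s = 69.1 − 40.94 = 28.16 mm
δ = F/k = 38.2/1.0216 = 37.392 mm
δ ≥ δ_solid → spring goes solid

YES, δ = 37.4 mm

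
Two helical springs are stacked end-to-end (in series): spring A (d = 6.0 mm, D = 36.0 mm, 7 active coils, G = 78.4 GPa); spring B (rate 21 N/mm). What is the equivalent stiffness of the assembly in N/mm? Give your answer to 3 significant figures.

13.6 N/mm

k_A = Gd⁴/(8D³N_a) = (78.4×10³)(6.0⁴)/(8·36.0³·7) = 38.889 N/mm
Series: 1/k_eq = 1/38.889 + 1/21 = 0.073333; k_eq = 13.636 N/mm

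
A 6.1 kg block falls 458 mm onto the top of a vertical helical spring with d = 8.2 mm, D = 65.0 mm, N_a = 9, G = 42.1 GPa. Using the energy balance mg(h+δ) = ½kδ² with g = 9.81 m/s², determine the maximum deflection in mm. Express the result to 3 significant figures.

k = Gd⁴/(8D³N_a) = (42.1×10³)(8.2⁴)/(8·65.0³·9) = 9.6264 N/mm
W = mg = 6.1 × 9.81 = 59.841 N
½kδ² − Wδ − Wh = 0 → δ = (W + √(W² + 2kWh))/k
δ = (59.841 + √(3580.9 + 527666))/9.6264 = (59.841 + 728.87)/9.6264 = 81.932 mm

81.9 mm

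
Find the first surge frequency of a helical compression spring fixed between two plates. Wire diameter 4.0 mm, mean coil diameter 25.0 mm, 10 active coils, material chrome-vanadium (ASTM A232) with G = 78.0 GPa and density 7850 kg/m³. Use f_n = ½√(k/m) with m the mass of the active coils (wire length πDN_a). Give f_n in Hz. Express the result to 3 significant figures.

k = Gd⁴/(8D³N_a) = (78.0×10³)(4.0⁴)/(8·25.0³·10) = 15.974 N/mm = 15974 N/m
Wire length L = πDN_a = π·25.0·10 = 785.4 mm
m = ρ·(πd²/4)·L = 7850 × 12.566×10⁻⁶ m² × 0.7854 m = 0.077476 kg
f_n = ½√(k/m) = 0.5·√(15974/0.077476) = 0.5·√(2.0618e+05) = 227.04 Hz

227 Hz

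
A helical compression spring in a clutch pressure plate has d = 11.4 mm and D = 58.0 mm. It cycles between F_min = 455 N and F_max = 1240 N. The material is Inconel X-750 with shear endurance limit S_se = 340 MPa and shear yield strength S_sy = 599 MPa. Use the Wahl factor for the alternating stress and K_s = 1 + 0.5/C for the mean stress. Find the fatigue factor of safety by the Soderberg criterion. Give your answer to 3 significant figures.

3.28

C = D/d = 58.0/11.4 = 5.0877; K_W = (4C−1)/(4C−4)+0.615/C = 1.3044; K_s = 1+0.5/C = 1.0983
F_a = (F_max−F_min)/2 = 392.5 N; F_m = (F_max+F_min)/2 = 847.5 N
τ_a = K_W·8F_aD/(πd³) = 1.3044 × 39.129 = 51.037 MPa
τ_m = K_s·8F_mD/(πd³) = 1.0983 × 84.488 = 92.791 MPa
Soderberg: 1/n_f = τ_a/S_se + τ_m/S_sy = 51.037/340 + 92.791/599 = 0.15011 + 0.15491 = 0.30502
n_f = 1/0.30502 = 3.278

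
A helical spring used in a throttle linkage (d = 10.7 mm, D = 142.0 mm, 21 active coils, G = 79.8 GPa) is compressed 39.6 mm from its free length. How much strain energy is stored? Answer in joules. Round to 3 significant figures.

1.70 J

k = Gd⁴/(8D³N_a) = (79.8×10³)(10.7⁴)/(8·142.0³·21) = 2.1745 N/mm
U = ½kδ² = 0.5 × 2.1745 × 39.6² = 1705 N·mm = 1.705 J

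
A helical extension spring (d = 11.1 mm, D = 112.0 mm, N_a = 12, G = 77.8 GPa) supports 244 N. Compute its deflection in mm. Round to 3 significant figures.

k = Gd⁴/(8D³N_a) = (77.8×10³)(11.1⁴)/(8·112.0³·12) = 8.7568 N/mm
δ = F/k = 244 / 8.7568 = 27.864 mm

27.9 mm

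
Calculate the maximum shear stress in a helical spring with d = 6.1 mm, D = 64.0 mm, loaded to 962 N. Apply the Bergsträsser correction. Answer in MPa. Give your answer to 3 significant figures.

779 MPa

Spring index C = D/d = 64.0/6.1 = 10.4918
K_B = (4C+2)/(4C−3) = 43.967/38.967 = 1.1283
τ₀ = 8FD/(πd³) = 8·962·64.0/(π·6.1³) = 492544/713.08 = 690.73 MPa
τ_max = K·τ₀ = 1.1283 × 690.73 = 779.35 MPa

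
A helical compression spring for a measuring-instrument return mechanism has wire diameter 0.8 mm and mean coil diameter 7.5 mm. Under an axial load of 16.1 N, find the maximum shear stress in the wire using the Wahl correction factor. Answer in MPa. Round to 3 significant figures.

694 MPa

Spring index C = D/d = 7.5/0.8 = 9.3750
K_W = (4C−1)/(4C−4) + 0.615/C = 36.500/33.500 + 0.0656 = 1.1552
τ₀ = 8FD/(πd³) = 8·16.1·7.5/(π·0.8³) = 966/1.6085 = 600.56 MPa
τ_max = K·τ₀ = 1.1552 × 600.56 = 693.74 MPa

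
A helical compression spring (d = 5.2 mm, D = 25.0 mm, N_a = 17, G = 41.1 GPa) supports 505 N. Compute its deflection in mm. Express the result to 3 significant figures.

k = Gd⁴/(8D³N_a) = (41.1×10³)(5.2⁴)/(8·25.0³·17) = 14.142 N/mm
δ = F/k = 505 / 14.142 = 35.71 mm

35.7 mm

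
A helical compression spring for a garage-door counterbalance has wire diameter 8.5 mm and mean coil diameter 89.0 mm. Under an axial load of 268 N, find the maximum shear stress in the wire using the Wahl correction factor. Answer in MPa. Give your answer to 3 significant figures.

113 MPa

Spring index C = D/d = 89.0/8.5 = 10.4706
K_W = (4C−1)/(4C−4) + 0.615/C = 40.882/37.882 + 0.0587 = 1.1379
τ₀ = 8FD/(πd³) = 8·268·89.0/(π·8.5³) = 190816/1929.3 = 98.903 MPa
τ_max = K·τ₀ = 1.1379 × 98.903 = 112.54 MPa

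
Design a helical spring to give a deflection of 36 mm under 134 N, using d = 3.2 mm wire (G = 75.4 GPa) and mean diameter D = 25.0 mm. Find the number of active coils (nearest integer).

Required rate k = F/δ = 134/36 = 3.7222 N/mm
N_a = Gd⁴/(8D³k) = (75.4×10³ × 3.2⁴)/(8 × 25.0³ × 3.7222)
    = 7.90626e+06 / 465278 = 16.99 → 17 coils

17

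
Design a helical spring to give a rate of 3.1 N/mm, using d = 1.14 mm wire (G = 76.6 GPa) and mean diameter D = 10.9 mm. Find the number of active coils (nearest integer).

N_a = Gd⁴/(8D³k) = (76.6×10³ × 1.14⁴)/(8 × 10.9³ × 3.1)
    = 129374 / 32116.7 = 4.028 → 4 coils

4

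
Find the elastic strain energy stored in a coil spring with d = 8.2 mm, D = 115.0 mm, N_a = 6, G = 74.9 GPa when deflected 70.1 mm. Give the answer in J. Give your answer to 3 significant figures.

11.4 J

k = Gd⁴/(8D³N_a) = (74.9×10³)(8.2⁴)/(8·115.0³·6) = 4.6388 N/mm
U = ½kδ² = 0.5 × 4.6388 × 70.1² = 11397 N·mm = 11.397 J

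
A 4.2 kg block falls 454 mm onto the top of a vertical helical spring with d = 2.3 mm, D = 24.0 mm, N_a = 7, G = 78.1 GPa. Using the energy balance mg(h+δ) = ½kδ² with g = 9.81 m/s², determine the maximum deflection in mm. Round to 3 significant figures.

k = Gd⁴/(8D³N_a) = (78.1×10³)(2.3⁴)/(8·24.0³·7) = 2.8232 N/mm
W = mg = 4.2 × 9.81 = 41.202 N
½kδ² − Wδ − Wh = 0 → δ = (W + √(W² + 2kWh))/k
δ = (41.202 + √(1697.6 + 105620))/2.8232 = (41.202 + 327.59)/2.8232 = 130.63 mm

131 mm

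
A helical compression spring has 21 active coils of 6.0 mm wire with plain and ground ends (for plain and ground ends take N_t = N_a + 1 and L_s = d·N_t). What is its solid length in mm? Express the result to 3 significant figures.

132 mm

plain and ground ends: N_t = N_a + 1 = 21 + 1 = 22
L_s = d·N_t = 6.0 × 22 = 132 mm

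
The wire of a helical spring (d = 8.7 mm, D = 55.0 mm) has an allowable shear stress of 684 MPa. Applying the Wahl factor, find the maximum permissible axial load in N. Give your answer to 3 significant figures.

C = D/d = 55.0/8.7 = 6.3218
K_W = (4C−1)/(4C−4) + 0.615/C = 24.287/21.287 + 0.0973 = 1.2382
τ_max = K·8FD/(πd³) → F_max = τ_allow·πd³/(8DK)
F_max = 684·π·8.7³/(8·55.0·1.2382) = 1.415e+06/544.81 = 2597.3 N

2600 N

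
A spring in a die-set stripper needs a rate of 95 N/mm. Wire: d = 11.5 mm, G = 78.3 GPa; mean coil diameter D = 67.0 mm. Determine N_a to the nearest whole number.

N_a = Gd⁴/(8D³k) = (78.3×10³ × 11.5⁴)/(8 × 67.0³ × 95)
    = 1.36947e+09 / 2.2858e+08 = 5.991 → 6 coils

6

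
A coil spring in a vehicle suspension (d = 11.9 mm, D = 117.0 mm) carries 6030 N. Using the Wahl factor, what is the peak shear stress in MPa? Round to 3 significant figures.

1220 MPa

Spring index C = D/d = 117.0/11.9 = 9.8319
K_W = (4C−1)/(4C−4) + 0.615/C = 38.328/35.328 + 0.0626 = 1.1475
τ₀ = 8FD/(πd³) = 8·6030·117.0/(π·11.9³) = 5.64408e+06/5294.1 = 1066.1 MPa
τ_max = K·τ₀ = 1.1475 × 1066.1 = 1223.3 MPa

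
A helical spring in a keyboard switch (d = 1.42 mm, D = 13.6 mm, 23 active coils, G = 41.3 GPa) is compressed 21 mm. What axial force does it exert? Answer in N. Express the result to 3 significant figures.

k = Gd⁴/(8D³N_a) = (41.3×10³)(1.42⁴)/(8·13.6³·23) = 0.3628 N/mm
F = k·δ = 0.3628 × 21 = 7.6188 N

7.62 N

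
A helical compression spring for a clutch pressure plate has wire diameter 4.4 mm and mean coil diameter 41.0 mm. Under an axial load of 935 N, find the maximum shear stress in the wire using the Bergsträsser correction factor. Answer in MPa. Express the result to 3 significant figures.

Spring index C = D/d = 41.0/4.4 = 9.3182
K_B = (4C+2)/(4C−3) = 39.273/34.273 = 1.1459
τ₀ = 8FD/(πd³) = 8·935·41.0/(π·4.4³) = 306680/267.61 = 1146 MPa
τ_max = K·τ₀ = 1.1459 × 1146 = 1313.2 MPa

1310 MPa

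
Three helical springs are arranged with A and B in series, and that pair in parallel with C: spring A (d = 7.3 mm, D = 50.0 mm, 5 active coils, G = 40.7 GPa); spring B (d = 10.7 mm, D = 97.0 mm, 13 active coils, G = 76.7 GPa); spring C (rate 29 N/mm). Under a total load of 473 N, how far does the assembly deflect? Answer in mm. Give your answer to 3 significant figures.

13.0 mm

k_A = Gd⁴/(8D³N_a) = (40.7×10³)(7.3⁴)/(8·50.0³·5) = 23.116 N/mm
k_B = Gd⁴/(8D³N_a) = (76.7×10³)(10.7⁴)/(8·97.0³·13) = 10.592 N/mm
Springs A,B series: k_AB = 1/(1/23.116+1/10.592) = 7.2638 N/mm; parallel with C: k_eq = 7.2638+29 = 36.264 N/mm
δ = F/k_eq = 473/36.264 = 13.043 mm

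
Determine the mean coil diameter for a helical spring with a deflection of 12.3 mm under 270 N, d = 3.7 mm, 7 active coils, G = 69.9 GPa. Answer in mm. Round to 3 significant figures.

Required rate k = F/δ = 270/12.3 = 21.951 N/mm
D = (Gd⁴/(8N_a·k))^(1/3) = (69.9×10³·3.7⁴/(8·7·21.951))^(1/3)
  = (10657.1)^(1/3) = 22.0062 mm

22.0 mm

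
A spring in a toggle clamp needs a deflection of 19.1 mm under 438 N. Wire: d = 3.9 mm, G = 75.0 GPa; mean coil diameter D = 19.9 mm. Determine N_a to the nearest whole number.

Required rate k = F/δ = 438/19.1 = 22.932 N/mm
N_a = Gd⁴/(8D³k) = (75.0×10³ × 3.9⁴)/(8 × 19.9³ × 22.932)
    = 1.73508e+07 / 1.44574e+06 = 12 → 12 coils

12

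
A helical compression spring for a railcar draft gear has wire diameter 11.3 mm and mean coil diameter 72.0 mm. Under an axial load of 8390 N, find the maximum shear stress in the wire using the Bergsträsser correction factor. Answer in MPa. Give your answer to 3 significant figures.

Spring index C = D/d = 72.0/11.3 = 6.3717
K_B = (4C+2)/(4C−3) = 27.487/22.487 = 1.2224
τ₀ = 8FD/(πd³) = 8·8390·72.0/(π·11.3³) = 4.83264e+06/4533 = 1066.1 MPa
τ_max = K·τ₀ = 1.2224 × 1066.1 = 1303.2 MPa

1300 MPa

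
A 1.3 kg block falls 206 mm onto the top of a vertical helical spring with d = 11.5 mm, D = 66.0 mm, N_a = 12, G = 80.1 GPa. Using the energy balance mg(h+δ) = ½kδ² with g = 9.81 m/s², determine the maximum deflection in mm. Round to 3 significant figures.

k = Gd⁴/(8D³N_a) = (80.1×10³)(11.5⁴)/(8·66.0³·12) = 50.76 N/mm
W = mg = 1.3 × 9.81 = 12.753 N
½kδ² − Wδ − Wh = 0 → δ = (W + √(W² + 2kWh))/k
δ = (12.753 + √(162.64 + 266705))/50.76 = (12.753 + 516.59)/50.76 = 10.428 mm

10.4 mm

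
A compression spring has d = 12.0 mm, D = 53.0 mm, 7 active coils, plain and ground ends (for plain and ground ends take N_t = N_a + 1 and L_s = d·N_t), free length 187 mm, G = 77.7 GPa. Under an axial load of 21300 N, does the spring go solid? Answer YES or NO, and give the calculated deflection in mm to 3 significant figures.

YES, δ = 110 mm

k = Gd⁴/(8D³N_a) = (77.7×10³)(12.0⁴)/(8·53.0³·7) = 193.25 N/mm
N_t = 8; L_s = 12.0·8 = 96 mm; δ_solid = L₀ − L_s = 187 − 96 = 91 mm
δ = F/k = 21300/193.25 = 110.22 mm
δ ≥ δ_solid → spring goes solid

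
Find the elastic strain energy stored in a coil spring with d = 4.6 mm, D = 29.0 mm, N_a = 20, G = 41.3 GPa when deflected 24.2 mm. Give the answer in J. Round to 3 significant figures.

1.39 J

k = Gd⁴/(8D³N_a) = (41.3×10³)(4.6⁴)/(8·29.0³·20) = 4.7388 N/mm
U = ½kδ² = 0.5 × 4.7388 × 24.2² = 1387.6 N·mm = 1.3876 J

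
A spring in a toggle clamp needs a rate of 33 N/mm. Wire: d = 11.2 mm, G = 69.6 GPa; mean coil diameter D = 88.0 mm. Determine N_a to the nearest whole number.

6

N_a = Gd⁴/(8D³k) = (69.6×10³ × 11.2⁴)/(8 × 88.0³ × 33)
    = 1.09517e+09 / 1.79909e+08 = 6.087 → 6 coils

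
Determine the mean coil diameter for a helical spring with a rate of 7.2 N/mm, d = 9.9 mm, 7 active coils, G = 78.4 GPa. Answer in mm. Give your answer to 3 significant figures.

D = (Gd⁴/(8N_a·k))^(1/3) = (78.4×10³·9.9⁴/(8·7·7.2))^(1/3)
  = (1.86783e+06)^(1/3) = 123.1531 mm

123 mm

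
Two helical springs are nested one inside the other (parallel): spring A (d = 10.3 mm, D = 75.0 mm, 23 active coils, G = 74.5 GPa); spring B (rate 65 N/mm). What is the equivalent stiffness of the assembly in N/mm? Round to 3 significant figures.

k_A = Gd⁴/(8D³N_a) = (74.5×10³)(10.3⁴)/(8·75.0³·23) = 10.802 N/mm
Parallel: k_eq = 10.802 + 65 = 75.802 N/mm

75.8 N/mm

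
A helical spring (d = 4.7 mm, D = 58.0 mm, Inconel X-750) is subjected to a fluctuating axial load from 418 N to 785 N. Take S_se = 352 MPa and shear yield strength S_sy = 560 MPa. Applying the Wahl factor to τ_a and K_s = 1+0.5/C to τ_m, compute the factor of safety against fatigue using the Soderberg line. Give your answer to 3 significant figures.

0.414

C = D/d = 58.0/4.7 = 12.3404; K_W = (4C−1)/(4C−4)+0.615/C = 1.1160; K_s = 1+0.5/C = 1.0405
F_a = (F_max−F_min)/2 = 183.5 N; F_m = (F_max+F_min)/2 = 601.5 N
τ_a = K_W·8F_aD/(πd³) = 1.1160 × 261.04 = 291.32 MPa
τ_m = K_s·8F_mD/(πd³) = 1.0405 × 855.68 = 890.35 MPa
Soderberg: 1/n_f = τ_a/S_se + τ_m/S_sy = 291.32/352 + 890.35/560 = 0.82760 + 1.58991 = 2.4175
n_f = 1/2.4175 = 0.4136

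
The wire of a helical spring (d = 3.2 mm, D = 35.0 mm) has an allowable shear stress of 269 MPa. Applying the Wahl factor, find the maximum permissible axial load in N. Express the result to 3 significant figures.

C = D/d = 35.0/3.2 = 10.9375
K_W = (4C−1)/(4C−4) + 0.615/C = 42.750/39.750 + 0.0562 = 1.1317
τ_max = K·8FD/(πd³) → F_max = τ_allow·πd³/(8DK)
F_max = 269·π·3.2³/(8·35.0·1.1317) = 27692/316.88 = 87.39 N

87.4 N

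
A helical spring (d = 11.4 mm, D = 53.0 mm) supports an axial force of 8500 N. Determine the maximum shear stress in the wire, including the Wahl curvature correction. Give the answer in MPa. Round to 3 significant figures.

1040 MPa

Spring index C = D/d = 53.0/11.4 = 4.6491
K_W = (4C−1)/(4C−4) + 0.615/C = 17.596/14.596 + 0.1323 = 1.3378
τ₀ = 8FD/(πd³) = 8·8500·53.0/(π·11.4³) = 3.604e+06/4654.4 = 774.32 MPa
τ_max = K·τ₀ = 1.3378 × 774.32 = 1035.9 MPa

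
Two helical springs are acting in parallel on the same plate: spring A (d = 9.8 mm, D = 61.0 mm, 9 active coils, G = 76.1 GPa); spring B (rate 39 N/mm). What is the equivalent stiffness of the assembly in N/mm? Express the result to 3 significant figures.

k_A = Gd⁴/(8D³N_a) = (76.1×10³)(9.8⁴)/(8·61.0³·9) = 42.95 N/mm
Parallel: k_eq = 42.95 + 39 = 81.95 N/mm

82.0 N/mm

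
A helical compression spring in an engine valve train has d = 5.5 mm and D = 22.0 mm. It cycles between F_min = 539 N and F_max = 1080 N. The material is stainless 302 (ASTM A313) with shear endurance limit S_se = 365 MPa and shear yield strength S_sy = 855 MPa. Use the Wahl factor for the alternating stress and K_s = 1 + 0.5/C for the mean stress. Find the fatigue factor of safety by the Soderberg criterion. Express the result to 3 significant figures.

1.41

C = D/d = 22.0/5.5 = 4.0000; K_W = (4C−1)/(4C−4)+0.615/C = 1.4038; K_s = 1+0.5/C = 1.1250
F_a = (F_max−F_min)/2 = 270.5 N; F_m = (F_max+F_min)/2 = 809.5 N
τ_a = K_W·8F_aD/(πd³) = 1.4038 × 91.084 = 127.86 MPa
τ_m = K_s·8F_mD/(πd³) = 1.1250 × 272.58 = 306.65 MPa
Soderberg: 1/n_f = τ_a/S_se + τ_m/S_sy = 127.86/365 + 306.65/855 = 0.35030 + 0.35866 = 0.70895
n_f = 1/0.70895 = 1.411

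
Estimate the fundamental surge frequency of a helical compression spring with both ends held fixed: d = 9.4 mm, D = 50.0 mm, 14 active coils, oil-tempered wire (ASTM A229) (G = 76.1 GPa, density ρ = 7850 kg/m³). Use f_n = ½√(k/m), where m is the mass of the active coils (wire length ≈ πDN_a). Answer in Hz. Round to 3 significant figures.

k = Gd⁴/(8D³N_a) = (76.1×10³)(9.4⁴)/(8·50.0³·14) = 42.439 N/mm = 42439 N/m
Wire length L = πDN_a = π·50.0·14 = 2199.1 mm
m = ρ·(πd²/4)·L = 7850 × 69.398×10⁻⁶ m² × 2.1991 m = 1.198 kg
f_n = ½√(k/m) = 0.5·√(42439/1.198) = 0.5·√(35425) = 94.107 Hz

94.1 Hz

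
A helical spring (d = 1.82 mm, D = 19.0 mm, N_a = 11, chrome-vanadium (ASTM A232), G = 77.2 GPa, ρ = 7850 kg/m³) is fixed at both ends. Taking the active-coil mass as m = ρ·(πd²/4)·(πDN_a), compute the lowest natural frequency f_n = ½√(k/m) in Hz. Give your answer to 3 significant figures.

162 Hz

k = Gd⁴/(8D³N_a) = (77.2×10³)(1.82⁴)/(8·19.0³·11) = 1.4033 N/mm = 1403.3 N/m
Wire length L = πDN_a = π·19.0·11 = 656.59 mm
m = ρ·(πd²/4)·L = 7850 × 2.6016×10⁻⁶ m² × 0.65659 m = 0.013409 kg
f_n = ½√(k/m) = 0.5·√(1403.3/0.013409) = 0.5·√(1.0466e+05) = 161.75 Hz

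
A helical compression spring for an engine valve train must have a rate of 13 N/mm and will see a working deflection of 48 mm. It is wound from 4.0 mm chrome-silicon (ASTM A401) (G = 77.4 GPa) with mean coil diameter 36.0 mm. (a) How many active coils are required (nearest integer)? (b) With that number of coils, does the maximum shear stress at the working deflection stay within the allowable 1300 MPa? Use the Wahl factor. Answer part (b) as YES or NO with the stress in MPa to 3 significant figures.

(a) 4 coils; (b) YES, τ_max = 1060 MPa

N_a = Gd⁴/(8D³k) = (77.4×10³)(4.0⁴)/(8·36.0³·13) = 4.084 → N_a = 4
Actual rate k = Gd⁴/(8D³·4) = 13.272 N/mm
Working load F = kδ = 13.272·48 = 637.04 N
C = 36.0/4.0 = 9.0000; K_W = (4C−1)/(4C−4)+0.615/C = 1.1621
τ_max = K_W·8FD/(πd³) = 1.1621·912.49 = 1060.4 MPa
τ_max ≤ 1300 MPa → acceptable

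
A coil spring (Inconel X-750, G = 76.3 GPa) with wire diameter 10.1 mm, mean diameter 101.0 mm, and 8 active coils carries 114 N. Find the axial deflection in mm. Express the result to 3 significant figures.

9.47 mm

k = Gd⁴/(8D³N_a) = (76.3×10³)(10.1⁴)/(8·101.0³·8) = 12.041 N/mm
δ = F/k = 114 / 12.041 = 9.4676 mm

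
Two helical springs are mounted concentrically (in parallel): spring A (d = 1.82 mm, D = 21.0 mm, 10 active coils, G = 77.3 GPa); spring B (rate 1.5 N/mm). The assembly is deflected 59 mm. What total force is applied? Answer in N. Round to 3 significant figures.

k_A = Gd⁴/(8D³N_a) = (77.3×10³)(1.82⁴)/(8·21.0³·10) = 1.1448 N/mm
Parallel: k_eq = 1.1448 + 1.5 = 2.6448 N/mm
F = k_eq·δ = 2.6448·59 = 156.04 N

156 N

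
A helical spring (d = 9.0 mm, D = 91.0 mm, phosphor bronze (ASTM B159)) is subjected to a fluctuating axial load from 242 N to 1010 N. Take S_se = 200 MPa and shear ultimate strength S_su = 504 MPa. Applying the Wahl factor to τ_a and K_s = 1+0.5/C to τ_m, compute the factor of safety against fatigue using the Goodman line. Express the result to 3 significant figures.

C = D/d = 91.0/9.0 = 10.1111; K_W = (4C−1)/(4C−4)+0.615/C = 1.1431; K_s = 1+0.5/C = 1.0495
F_a = (F_max−F_min)/2 = 384 N; F_m = (F_max+F_min)/2 = 626 N
τ_a = K_W·8F_aD/(πd³) = 1.1431 × 122.06 = 139.54 MPa
τ_m = K_s·8F_mD/(πd³) = 1.0495 × 198.99 = 208.83 MPa
Goodman: 1/n_f = τ_a/S_se + τ_m/S_su = 139.54/200 + 208.83/504 = 0.69768 + 0.41434 = 1.112
n_f = 1/1.112 = 0.8993

0.899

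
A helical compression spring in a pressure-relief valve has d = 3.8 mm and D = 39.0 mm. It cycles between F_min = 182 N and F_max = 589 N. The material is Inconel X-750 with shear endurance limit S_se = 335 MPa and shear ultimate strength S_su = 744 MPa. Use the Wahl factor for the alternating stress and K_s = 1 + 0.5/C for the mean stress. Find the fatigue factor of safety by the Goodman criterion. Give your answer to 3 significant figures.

0.447

C = D/d = 39.0/3.8 = 10.2632; K_W = (4C−1)/(4C−4)+0.615/C = 1.1409; K_s = 1+0.5/C = 1.0487
F_a = (F_max−F_min)/2 = 203.5 N; F_m = (F_max+F_min)/2 = 385.5 N
τ_a = K_W·8F_aD/(πd³) = 1.1409 × 368.31 = 420.21 MPa
τ_m = K_s·8F_mD/(πd³) = 1.0487 × 697.72 = 731.71 MPa
Goodman: 1/n_f = τ_a/S_se + τ_m/S_su = 420.21/335 + 731.71/744 = 1.25434 + 0.98348 = 2.2378
n_f = 1/2.2378 = 0.4469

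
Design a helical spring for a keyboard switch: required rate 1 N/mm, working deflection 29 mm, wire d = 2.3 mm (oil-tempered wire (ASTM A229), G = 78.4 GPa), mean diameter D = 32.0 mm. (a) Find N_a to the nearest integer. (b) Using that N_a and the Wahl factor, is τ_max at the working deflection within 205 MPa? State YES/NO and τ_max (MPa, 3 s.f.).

(a) 8 coils; (b) NO, τ_max = 224 MPa

N_a = Gd⁴/(8D³k) = (78.4×10³)(2.3⁴)/(8·32.0³·1) = 8.369 → N_a = 8
Actual rate k = Gd⁴/(8D³·8) = 1.0462 N/mm
Working load F = kδ = 1.0462·29 = 30.339 N
C = 32.0/2.3 = 13.9130; K_W = (4C−1)/(4C−4)+0.615/C = 1.1023
τ_max = K_W·8FD/(πd³) = 1.1023·203.19 = 223.97 MPa
τ_max > 205 MPa → exceeds allowable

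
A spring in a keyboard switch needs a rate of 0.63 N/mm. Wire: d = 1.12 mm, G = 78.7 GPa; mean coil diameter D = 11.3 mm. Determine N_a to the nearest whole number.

17

N_a = Gd⁴/(8D³k) = (78.7×10³ × 1.12⁴)/(8 × 11.3³ × 0.63)
    = 123836 / 7272.2 = 17.03 → 17 coils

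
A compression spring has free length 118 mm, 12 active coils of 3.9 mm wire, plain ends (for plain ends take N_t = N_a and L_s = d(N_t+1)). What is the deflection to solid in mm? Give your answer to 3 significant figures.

67.3 mm

N_t = 12; L_s = 3.9·13 = 50.7 mm
δ_solid = L₀ − L_s = 118 − 50.7 = 67.3 mm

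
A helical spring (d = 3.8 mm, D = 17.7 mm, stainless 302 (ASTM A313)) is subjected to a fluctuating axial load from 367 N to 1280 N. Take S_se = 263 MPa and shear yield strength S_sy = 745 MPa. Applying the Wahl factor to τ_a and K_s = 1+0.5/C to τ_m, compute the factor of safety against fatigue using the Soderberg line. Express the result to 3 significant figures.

C = D/d = 17.7/3.8 = 4.6579; K_W = (4C−1)/(4C−4)+0.615/C = 1.3371; K_s = 1+0.5/C = 1.1073
F_a = (F_max−F_min)/2 = 456.5 N; F_m = (F_max+F_min)/2 = 823.5 N
τ_a = K_W·8F_aD/(πd³) = 1.3371 × 374.98 = 501.37 MPa
τ_m = K_s·8F_mD/(πd³) = 1.1073 × 676.44 = 749.05 MPa
Soderberg: 1/n_f = τ_a/S_se + τ_m/S_sy = 501.37/263 + 749.05/745 = 1.90635 + 1.00543 = 2.9118
n_f = 1/2.9118 = 0.3434

0.343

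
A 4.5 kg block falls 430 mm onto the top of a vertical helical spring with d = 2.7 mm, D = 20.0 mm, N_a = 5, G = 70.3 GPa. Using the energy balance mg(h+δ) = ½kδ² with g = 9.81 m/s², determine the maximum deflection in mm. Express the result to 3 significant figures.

60.9 mm

k = Gd⁴/(8D³N_a) = (70.3×10³)(2.7⁴)/(8·20.0³·5) = 11.675 N/mm
W = mg = 4.5 × 9.81 = 44.145 N
½kδ² − Wδ − Wh = 0 → δ = (W + √(W² + 2kWh))/k
δ = (44.145 + √(1948.8 + 443241))/11.675 = (44.145 + 667.23)/11.675 = 60.931 mm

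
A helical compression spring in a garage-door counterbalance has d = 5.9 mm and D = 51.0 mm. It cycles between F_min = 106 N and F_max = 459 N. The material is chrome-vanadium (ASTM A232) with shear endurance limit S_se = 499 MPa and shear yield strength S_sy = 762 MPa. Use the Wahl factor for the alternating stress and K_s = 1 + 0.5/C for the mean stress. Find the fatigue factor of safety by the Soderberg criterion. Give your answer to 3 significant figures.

C = D/d = 51.0/5.9 = 8.6441; K_W = (4C−1)/(4C−4)+0.615/C = 1.1693; K_s = 1+0.5/C = 1.0578
F_a = (F_max−F_min)/2 = 176.5 N; F_m = (F_max+F_min)/2 = 282.5 N
τ_a = K_W·8F_aD/(πd³) = 1.1693 × 111.61 = 130.5 MPa
τ_m = K_s·8F_mD/(πd³) = 1.0578 × 178.64 = 188.97 MPa
Soderberg: 1/n_f = τ_a/S_se + τ_m/S_sy = 130.5/499 + 188.97/762 = 0.26152 + 0.24799 = 0.50952
n_f = 1/0.50952 = 1.963

1.96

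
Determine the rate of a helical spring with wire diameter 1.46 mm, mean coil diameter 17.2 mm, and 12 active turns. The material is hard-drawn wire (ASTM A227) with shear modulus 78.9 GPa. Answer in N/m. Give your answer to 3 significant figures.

734 N/m

k = Gd⁴/(8D³N_a) = (78.9×10³ × 1.46⁴) / (8 × 17.2³ × 12)
  = 358499 / 488491 = 0.73389 N/mm = 733.89 N/m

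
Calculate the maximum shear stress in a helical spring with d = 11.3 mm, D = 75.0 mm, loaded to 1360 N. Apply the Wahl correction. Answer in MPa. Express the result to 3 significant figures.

Spring index C = D/d = 75.0/11.3 = 6.6372
K_W = (4C−1)/(4C−4) + 0.615/C = 25.549/22.549 + 0.0927 = 1.2257
τ₀ = 8FD/(πd³) = 8·1360·75.0/(π·11.3³) = 816000/4533 = 180.01 MPa
τ_max = K·τ₀ = 1.2257 × 180.01 = 220.64 MPa

221 MPa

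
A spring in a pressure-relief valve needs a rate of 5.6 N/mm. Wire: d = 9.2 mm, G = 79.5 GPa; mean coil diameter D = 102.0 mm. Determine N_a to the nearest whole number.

N_a = Gd⁴/(8D³k) = (79.5×10³ × 9.2⁴)/(8 × 102.0³ × 5.6)
    = 5.69532e+08 / 4.75421e+07 = 11.98 → 12 coils

12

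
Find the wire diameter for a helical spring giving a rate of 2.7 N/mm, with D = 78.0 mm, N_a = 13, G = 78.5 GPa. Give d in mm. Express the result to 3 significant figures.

d = (8D³N_a·k / G)^(1/4) = (8·78.0³·13·2.7 / (78.5×10³))^0.25
  = (1697.5)^0.25 = 6.4188 mm

6.42 mm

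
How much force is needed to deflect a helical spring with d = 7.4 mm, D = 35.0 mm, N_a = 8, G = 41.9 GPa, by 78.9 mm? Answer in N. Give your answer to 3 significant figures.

3610 N

k = Gd⁴/(8D³N_a) = (41.9×10³)(7.4⁴)/(8·35.0³·8) = 45.789 N/mm
F = k·δ = 45.789 × 78.9 = 3612.7 N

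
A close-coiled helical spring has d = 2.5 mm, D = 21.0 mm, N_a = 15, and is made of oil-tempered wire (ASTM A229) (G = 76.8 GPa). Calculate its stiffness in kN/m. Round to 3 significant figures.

2.70 kN/m

k = Gd⁴/(8D³N_a) = (76.8×10³ × 2.5⁴) / (8 × 21.0³ × 15)
  = 3e+06 / 1.11132e+06 = 2.6995 N/mm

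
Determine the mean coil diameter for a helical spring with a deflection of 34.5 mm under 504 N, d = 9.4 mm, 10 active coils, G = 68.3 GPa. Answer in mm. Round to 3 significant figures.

Required rate k = F/δ = 504/34.5 = 14.609 N/mm
D = (Gd⁴/(8N_a·k))^(1/3) = (68.3×10³·9.4⁴/(8·10·14.609))^(1/3)
  = (456279)^(1/3) = 76.9857 mm

77.0 mm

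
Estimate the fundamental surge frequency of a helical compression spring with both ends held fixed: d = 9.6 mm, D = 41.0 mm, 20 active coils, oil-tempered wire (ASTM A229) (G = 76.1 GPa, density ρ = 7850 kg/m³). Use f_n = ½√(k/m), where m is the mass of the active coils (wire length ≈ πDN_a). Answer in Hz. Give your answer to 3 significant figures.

k = Gd⁴/(8D³N_a) = (76.1×10³)(9.6⁴)/(8·41.0³·20) = 58.614 N/mm = 58614 N/m
Wire length L = πDN_a = π·41.0·20 = 2576.1 mm
m = ρ·(πd²/4)·L = 7850 × 72.382×10⁻⁶ m² × 2.5761 m = 1.4637 kg
f_n = ½√(k/m) = 0.5·√(58614/1.4637) = 0.5·√(40044) = 100.05 Hz

100 Hz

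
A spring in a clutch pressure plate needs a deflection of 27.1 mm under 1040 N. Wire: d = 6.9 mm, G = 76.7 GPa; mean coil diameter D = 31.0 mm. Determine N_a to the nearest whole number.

Required rate k = F/δ = 1040/27.1 = 38.376 N/mm
N_a = Gd⁴/(8D³k) = (76.7×10³ × 6.9⁴)/(8 × 31.0³ × 38.376)
    = 1.73857e+08 / 9.14617e+06 = 19.01 → 19 coils

19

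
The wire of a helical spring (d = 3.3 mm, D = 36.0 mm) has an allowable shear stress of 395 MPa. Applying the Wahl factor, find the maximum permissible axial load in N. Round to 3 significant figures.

137 N

C = D/d = 36.0/3.3 = 10.9091
K_W = (4C−1)/(4C−4) + 0.615/C = 42.636/39.636 + 0.0564 = 1.1321
τ_max = K·8FD/(πd³) → F_max = τ_allow·πd³/(8DK)
F_max = 395·π·3.3³/(8·36.0·1.1321) = 44595/326.03 = 136.78 N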